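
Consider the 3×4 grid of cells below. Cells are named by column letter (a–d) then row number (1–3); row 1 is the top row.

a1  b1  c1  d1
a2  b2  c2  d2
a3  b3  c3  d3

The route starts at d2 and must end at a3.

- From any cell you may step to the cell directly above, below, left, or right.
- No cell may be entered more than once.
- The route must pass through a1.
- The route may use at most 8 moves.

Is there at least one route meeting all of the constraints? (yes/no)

One route that works: d2 → d1 → c1 → b1 → a1 → a2 → a3.

yes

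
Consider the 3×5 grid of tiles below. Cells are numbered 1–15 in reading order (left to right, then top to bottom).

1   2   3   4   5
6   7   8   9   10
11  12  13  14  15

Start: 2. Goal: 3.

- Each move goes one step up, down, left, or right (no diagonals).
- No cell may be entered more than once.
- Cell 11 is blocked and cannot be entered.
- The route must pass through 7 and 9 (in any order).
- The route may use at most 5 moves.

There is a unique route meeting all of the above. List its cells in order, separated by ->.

2 -> 7 -> 8 -> 9 -> 4 -> 3

Any route must reach 7 and 9 and still end at 3 within 5 moves, so the order of the required stops is forced.
Route from 2: down 1 to 7, right 2 to 9, up 1 to 4, left 1 to 3 — 5 moves in all.
Check: all required cells visited; 5 ≤ 5 moves.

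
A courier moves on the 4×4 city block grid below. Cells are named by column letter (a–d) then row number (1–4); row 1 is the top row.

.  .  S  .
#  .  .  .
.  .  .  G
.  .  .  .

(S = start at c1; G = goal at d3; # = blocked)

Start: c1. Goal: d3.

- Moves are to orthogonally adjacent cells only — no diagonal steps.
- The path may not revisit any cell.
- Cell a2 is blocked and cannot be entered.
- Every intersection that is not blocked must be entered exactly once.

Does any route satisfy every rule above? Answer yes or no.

no

Cell a1 has only one open neighbour but is neither the start nor the goal, so a Hamiltonian route would have to both enter and leave it through the same neighbour — impossible without revisiting.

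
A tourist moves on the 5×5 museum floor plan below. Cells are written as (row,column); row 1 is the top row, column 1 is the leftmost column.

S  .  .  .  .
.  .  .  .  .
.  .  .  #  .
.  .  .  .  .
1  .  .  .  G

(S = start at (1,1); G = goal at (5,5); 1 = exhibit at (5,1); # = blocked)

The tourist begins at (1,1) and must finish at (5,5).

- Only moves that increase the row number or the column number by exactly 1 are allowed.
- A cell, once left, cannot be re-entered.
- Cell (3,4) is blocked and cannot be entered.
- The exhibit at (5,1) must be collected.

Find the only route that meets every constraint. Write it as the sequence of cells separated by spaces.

(1,1) (2,1) (3,1) (4,1) (5,1) (5,2) (5,3) (5,4) (5,5)

Moves only go right or down, so the column and row indices never decrease.
Route from (1,1): 4× down (reaching (5,1)), 4× right (reaching (5,5)) — 8 moves in all.
Check: all required cells visited.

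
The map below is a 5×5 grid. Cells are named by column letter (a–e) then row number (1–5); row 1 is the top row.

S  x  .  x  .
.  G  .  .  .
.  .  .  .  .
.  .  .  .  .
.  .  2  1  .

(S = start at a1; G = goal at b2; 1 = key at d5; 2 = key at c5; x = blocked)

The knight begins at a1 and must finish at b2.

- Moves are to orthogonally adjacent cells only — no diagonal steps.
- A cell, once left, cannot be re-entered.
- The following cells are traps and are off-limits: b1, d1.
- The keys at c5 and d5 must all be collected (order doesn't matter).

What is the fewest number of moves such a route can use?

12

Any route passes through c5 and d5 in some order between a1 and b2. Summing Manhattan distances along each leg and taking the cheapest ordering (a1 → d5 → c5 → b2) gives a lower bound of 7 + 1 + 4 = 12 moves.
A route of 12 moves achieves this: a1 → a2 → a3 → a4 → a5 → b5 → c5 → d5 → d4 → d3 → d2 → c2 → b2.
Since 12 matches the lower bound, it is optimal.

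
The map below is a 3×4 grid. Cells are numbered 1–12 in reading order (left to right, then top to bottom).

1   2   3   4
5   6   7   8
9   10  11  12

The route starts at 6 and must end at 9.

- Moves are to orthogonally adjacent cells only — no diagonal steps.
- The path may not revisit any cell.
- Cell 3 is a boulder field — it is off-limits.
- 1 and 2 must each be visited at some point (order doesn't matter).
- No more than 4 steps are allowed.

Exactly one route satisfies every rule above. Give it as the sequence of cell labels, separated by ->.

6 -> 2 -> 1 -> 5 -> 9

The budget equals the shortest possible length, so every move has to be on a shortest route through the required cells.
Route from 6: up 1 to 2, left 1 to 1, down 2 to 9 — 4 moves in all.
Check: all required cells visited; 4 ≤ 4 moves.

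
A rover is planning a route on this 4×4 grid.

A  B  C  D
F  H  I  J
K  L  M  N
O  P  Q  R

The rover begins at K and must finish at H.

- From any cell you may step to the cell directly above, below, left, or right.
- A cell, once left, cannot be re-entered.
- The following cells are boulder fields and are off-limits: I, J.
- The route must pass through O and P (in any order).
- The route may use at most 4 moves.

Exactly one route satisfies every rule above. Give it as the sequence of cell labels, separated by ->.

K -> O -> P -> L -> H

Any route must reach O and P and still end at H within 4 moves, so the order of the required stops is forced.
Route from K: down 1 to O, right 1 to P, up 2 to H — 4 moves in all.
Check: all required cells visited; 4 ≤ 4 moves.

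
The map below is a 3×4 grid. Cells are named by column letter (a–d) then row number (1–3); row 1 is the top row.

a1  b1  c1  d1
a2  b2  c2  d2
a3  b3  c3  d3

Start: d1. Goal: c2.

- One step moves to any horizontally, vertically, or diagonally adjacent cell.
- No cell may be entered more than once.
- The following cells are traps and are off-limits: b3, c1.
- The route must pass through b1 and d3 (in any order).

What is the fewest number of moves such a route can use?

6

Any route passes through b1 and d3 in some order between d1 and c2. Summing Chebyshev distances along each leg and taking the cheapest ordering (d1 → d3 → b1 → c2) gives a lower bound of 2 + 2 + 1 = 5 moves.
The shortest route satisfying every rule uses 6 moves: d1 → d2 → d3 → c3 → b2 → b1 → c2.
The bound of 5 isn't tight here; checking systematically, no route of length 5 through 5 satisfies every constraint, so 6 is the minimum.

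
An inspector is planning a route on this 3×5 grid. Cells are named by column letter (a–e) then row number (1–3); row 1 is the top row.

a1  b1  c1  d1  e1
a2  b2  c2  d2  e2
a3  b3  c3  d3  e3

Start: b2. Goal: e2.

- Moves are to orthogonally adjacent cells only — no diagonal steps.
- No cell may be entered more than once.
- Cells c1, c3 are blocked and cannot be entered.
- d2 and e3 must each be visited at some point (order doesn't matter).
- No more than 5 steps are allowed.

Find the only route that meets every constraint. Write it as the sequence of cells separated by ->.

The budget equals the shortest possible length, so every move has to be on a shortest route through the required cells.
Route from b2: right 2 to d2, down 1 to d3, right 1 to e3, up 1 to e2 — 5 moves in all.
Check: all required cells visited; 5 ≤ 5 moves.

b2 -> c2 -> d2 -> d3 -> e3 -> e2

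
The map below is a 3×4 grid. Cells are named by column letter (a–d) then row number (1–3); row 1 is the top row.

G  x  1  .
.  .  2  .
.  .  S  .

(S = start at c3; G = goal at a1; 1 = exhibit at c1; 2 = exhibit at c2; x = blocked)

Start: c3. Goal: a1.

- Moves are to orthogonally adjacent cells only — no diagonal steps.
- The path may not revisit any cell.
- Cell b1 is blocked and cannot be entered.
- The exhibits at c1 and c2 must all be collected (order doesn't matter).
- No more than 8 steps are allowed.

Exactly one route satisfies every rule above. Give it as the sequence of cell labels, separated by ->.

The 8-move cap with required stops at c1, c2 leaves no slack for detours.
Route from c3: right to d3, 2× up (reaching d1), left to c1, down to c2, 2× left (reaching a2), up to a1 — 8 moves in all.
Check: all required cells visited; 8 ≤ 8 moves.

c3 -> d3 -> d2 -> d1 -> c1 -> c2 -> b2 -> a2 -> a1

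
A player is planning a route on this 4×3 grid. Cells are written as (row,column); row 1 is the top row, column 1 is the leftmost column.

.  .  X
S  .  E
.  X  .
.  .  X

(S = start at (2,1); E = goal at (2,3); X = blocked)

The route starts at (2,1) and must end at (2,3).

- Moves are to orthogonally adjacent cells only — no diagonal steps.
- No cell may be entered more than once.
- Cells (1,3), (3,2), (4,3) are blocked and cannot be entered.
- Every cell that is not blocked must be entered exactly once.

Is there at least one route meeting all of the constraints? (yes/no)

no

Cell (3,3) has only one open neighbour but is neither the start nor the goal, so a Hamiltonian route would have to both enter and leave it through the same neighbour — impossible without revisiting.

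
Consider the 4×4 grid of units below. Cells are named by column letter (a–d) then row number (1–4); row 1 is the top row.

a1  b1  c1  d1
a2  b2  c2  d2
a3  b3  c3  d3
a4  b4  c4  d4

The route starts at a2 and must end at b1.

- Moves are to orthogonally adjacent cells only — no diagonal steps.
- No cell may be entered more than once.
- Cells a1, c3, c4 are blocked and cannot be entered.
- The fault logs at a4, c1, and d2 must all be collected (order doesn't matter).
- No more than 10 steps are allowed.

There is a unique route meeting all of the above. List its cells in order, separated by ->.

The budget equals the shortest possible length, so every move has to be on a shortest route through the required cells.
Route from a2: down 2 to a4, right 1 to b4, up 2 to b2, right 2 to d2, up 1 to d1, left 2 to b1 — 10 moves in all.
Check: all required cells visited; 10 ≤ 10 moves.

a2 -> a3 -> a4 -> b4 -> b3 -> b2 -> c2 -> d2 -> d1 -> c1 -> b1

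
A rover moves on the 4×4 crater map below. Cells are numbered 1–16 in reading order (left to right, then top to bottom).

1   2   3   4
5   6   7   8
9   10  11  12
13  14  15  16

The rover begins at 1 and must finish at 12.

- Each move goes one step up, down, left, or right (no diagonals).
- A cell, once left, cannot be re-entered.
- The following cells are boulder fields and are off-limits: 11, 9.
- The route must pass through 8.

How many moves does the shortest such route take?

Any route passes through 8 somewhere between 1 and 12. Summing Manhattan distances along the two legs (1 → 8 → 12) gives a lower bound of 4 + 1 = 5 moves.
A route of 5 moves achieves this: 1 → 5 → 6 → 7 → 8 → 12.
Since 5 matches the lower bound, it is optimal.

5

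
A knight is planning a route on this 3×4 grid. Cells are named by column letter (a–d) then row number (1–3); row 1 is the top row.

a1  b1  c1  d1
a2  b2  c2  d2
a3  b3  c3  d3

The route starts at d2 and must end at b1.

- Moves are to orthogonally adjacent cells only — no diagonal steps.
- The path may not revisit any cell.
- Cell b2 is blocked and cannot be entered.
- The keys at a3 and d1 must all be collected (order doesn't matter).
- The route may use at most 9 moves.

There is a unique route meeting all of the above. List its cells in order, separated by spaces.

d2 d1 c1 c2 c3 b3 a3 a2 a1 b1

The budget equals the shortest possible length, so every move has to be on a shortest route through the required cells.
Route from d2: up 1 to d1, left 1 to c1, down 2 to c3, left 2 to a3, up 2 to a1, right 1 to b1 — 9 moves in all.
Check: all required cells visited; 9 ≤ 9 moves.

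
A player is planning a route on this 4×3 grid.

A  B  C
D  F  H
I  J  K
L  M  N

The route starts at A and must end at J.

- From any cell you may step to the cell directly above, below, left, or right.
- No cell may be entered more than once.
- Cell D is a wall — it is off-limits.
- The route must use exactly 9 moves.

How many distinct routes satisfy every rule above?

2

Need simple routes of exactly 9 moves from A to J (Manhattan distance 3, so 3 moves are spent on a detour and 3 undoing it).
Enumerating: A B F H K N M L I J | A B C H K N M L I J.
That gives 2 routes.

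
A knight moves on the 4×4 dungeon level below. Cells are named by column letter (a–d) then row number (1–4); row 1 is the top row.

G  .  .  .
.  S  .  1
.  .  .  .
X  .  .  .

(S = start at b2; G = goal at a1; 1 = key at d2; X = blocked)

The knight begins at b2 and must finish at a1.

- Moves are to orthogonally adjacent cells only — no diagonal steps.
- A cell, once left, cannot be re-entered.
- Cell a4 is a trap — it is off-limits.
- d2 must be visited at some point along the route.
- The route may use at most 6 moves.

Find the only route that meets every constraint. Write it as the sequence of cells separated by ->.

The budget equals the shortest possible length, so every move has to be on a shortest route through the required cells.
Route from b2: 2× right (reaching d2), up to d1, 3× left (reaching a1) — 6 moves in all.
Check: all required cells visited; 6 ≤ 6 moves.

b2 -> c2 -> d2 -> d1 -> c1 -> b1 -> a1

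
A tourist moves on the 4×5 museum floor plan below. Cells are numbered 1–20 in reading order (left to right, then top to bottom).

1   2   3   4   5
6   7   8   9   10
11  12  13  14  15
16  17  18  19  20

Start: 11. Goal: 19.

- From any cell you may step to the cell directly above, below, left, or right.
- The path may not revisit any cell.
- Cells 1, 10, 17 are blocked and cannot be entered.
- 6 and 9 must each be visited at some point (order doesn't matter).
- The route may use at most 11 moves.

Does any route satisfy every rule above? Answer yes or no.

One route that works: 11 → 6 → 7 → 8 → 9 → 14 → 19.

yes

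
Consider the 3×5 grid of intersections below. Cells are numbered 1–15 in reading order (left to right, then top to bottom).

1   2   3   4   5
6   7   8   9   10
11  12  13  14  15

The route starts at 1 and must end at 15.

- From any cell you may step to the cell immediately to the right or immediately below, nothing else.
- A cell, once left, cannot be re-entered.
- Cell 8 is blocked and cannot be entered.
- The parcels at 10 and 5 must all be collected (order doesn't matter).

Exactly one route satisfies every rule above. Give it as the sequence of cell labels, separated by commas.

Moves only go right or down, so the column and row indices never decrease.
Route from 1: 4× right (reaching 5), 2× down (reaching 15) — 6 moves in all.
Check: all required cells visited.

1, 2, 3, 4, 5, 10, 15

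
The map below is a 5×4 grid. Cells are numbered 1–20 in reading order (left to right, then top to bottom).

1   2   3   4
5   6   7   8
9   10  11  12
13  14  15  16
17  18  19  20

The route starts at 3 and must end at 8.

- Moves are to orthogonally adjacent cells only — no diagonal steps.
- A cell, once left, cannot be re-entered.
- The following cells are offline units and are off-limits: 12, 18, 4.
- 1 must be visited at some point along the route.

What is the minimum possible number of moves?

Any route passes through 1 somewhere between 3 and 8. Summing Manhattan distances along the two legs (3 → 1 → 8) gives a lower bound of 2 + 4 = 6 moves.
A route of 6 moves achieves this: 3 → 2 → 1 → 5 → 6 → 7 → 8.
Since 6 matches the lower bound, it is optimal.

6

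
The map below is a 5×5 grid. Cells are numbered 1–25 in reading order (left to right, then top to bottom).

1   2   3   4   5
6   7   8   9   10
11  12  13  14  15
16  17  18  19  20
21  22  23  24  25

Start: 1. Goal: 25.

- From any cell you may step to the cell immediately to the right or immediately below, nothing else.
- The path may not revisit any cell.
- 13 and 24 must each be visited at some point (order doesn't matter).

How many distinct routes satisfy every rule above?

18

A right/down-only route from 1 to 25 makes exactly 4 down-moves and 4 right-moves in some order.
With no other constraints that would be C(8,4) = 70 routes.
A monotone route can only reach the required cells in the order 13, 24, so split there and multiply the segment counts: 1→13: 6; 13→24: 3; 24→25: 1; product = 18.
That gives 18 routes.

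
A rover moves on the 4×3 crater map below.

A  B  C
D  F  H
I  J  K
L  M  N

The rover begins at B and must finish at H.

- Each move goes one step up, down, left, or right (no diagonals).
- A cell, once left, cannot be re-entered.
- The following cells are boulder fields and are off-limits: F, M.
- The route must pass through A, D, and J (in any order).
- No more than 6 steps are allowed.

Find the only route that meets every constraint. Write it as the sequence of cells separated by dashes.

The 6-move cap with required stops at A, D, J leaves no slack for detours.
Route from B: left 1 to A, down 2 to I, right 2 to K, up 1 to H — 6 moves in all.
Check: all required cells visited; 6 ≤ 6 moves.

B - A - D - I - J - K - H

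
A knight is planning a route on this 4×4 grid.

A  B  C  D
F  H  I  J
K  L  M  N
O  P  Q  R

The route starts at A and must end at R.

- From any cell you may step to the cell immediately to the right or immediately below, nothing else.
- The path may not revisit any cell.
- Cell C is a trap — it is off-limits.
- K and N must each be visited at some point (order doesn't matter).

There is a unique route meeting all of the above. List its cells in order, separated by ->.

A -> F -> K -> L -> M -> N -> R

Moves only go right or down, so the column and row indices never decrease.
Route from A: down 2 to K, right 3 to N, down 1 to R — 6 moves in all.
Check: all required cells visited.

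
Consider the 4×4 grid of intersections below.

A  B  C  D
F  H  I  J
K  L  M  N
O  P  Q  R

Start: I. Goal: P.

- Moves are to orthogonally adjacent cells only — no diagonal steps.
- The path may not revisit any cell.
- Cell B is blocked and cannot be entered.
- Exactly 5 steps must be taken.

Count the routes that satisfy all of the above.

9

Need simple routes of exactly 5 moves from I to P (Manhattan distance 3, so 1 moves are spent on a detour and 1 undoing it).
Branch systematically from the start, pruning whenever the remaining move budget drops below the Manhattan distance to P or differs from it in parity. Grouping the completions by first move — via M: 2; via H: 4; via J: 3 (no valid completion starts via C) — and summing: 2 + 4 + 3 = 9.
That gives 9 routes.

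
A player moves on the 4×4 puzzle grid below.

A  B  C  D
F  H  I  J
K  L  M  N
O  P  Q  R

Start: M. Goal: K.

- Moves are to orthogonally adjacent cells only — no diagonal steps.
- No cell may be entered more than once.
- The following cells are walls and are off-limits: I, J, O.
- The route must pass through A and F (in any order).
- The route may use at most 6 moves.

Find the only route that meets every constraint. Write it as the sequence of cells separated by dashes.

M - L - H - B - A - F - K

The 6-move cap with required stops at A, F leaves no slack for detours.
Route from M: left 1 to L, up 2 to B, left 1 to A, down 2 to K — 6 moves in all.
Check: all required cells visited; 6 ≤ 6 moves.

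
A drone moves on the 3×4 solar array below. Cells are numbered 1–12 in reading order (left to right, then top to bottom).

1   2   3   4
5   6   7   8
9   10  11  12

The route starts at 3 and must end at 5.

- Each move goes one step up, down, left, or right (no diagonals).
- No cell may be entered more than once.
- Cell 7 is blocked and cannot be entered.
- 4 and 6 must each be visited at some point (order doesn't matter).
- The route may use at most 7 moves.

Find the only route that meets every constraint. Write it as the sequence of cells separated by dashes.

3 - 4 - 8 - 12 - 11 - 10 - 6 - 5

Any route must reach 4 and 6 and still end at 5 within 7 moves, so the order of the required stops is forced.
Route from 3: right to 4, 2× down (reaching 12), 2× left (reaching 10), up to 6, left to 5 — 7 moves in all.
Check: all required cells visited; 7 ≤ 7 moves.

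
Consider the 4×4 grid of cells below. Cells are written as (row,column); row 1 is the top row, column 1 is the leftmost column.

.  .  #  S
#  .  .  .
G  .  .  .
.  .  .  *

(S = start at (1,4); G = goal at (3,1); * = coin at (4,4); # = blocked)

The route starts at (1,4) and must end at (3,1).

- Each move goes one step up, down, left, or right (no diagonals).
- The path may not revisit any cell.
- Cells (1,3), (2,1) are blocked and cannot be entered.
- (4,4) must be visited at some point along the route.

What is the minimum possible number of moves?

7

Any route passes through (4,4) somewhere between (1,4) and (3,1). Summing Manhattan distances along the two legs ((1,4) → (4,4) → (3,1)) gives a lower bound of 3 + 4 = 7 moves.
A route of 7 moves achieves this: (1,4) → (2,4) → (3,4) → (4,4) → (4,3) → (3,3) → (3,2) → (3,1).
Since 7 matches the lower bound, it is optimal.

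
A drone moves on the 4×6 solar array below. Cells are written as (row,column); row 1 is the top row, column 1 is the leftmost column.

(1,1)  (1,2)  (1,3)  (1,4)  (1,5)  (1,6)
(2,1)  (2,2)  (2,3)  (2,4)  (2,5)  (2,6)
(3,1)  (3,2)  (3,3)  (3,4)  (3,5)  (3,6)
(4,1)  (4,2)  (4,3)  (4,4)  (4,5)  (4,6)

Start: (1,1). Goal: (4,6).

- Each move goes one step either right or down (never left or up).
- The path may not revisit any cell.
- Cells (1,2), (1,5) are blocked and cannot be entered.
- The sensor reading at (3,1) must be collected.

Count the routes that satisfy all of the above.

6

A right/down-only route from (1,1) to (4,6) makes exactly 3 down-moves and 5 right-moves in some order.
With no other constraints that would be C(8,3) = 56 routes.
Split at (3,1) and multiply the segment counts (each segment already excludes blocked cells): (1,1)→(3,1): 1; (3,1)→(4,6): 6; product = 6.
That gives 6 routes.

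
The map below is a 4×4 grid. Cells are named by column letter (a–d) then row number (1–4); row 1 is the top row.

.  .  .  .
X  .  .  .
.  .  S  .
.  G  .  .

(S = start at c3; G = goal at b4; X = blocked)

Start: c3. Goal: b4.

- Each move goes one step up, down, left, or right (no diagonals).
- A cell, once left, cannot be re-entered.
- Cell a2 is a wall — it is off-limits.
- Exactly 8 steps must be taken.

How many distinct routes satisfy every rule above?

9

Need simple routes of exactly 8 moves from c3 to b4 (Manhattan distance 2, so 3 moves are spent on a detour and 3 undoing it).
Branch systematically from the start, pruning whenever the remaining move budget drops below the Manhattan distance to b4 or differs from it in parity. Grouping the completions by first move — via c2: 3; via c4: 1; via b3: 1; via d3: 4 — and summing: 3 + 1 + 1 + 4 = 9.
That gives 9 routes.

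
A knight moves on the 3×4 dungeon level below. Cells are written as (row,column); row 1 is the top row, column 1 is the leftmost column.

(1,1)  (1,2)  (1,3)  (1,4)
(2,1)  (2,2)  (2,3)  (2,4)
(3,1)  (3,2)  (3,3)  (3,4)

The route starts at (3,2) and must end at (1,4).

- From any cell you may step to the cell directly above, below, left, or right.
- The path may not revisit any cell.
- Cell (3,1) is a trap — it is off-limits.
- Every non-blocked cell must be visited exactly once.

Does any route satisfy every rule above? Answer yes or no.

yes

One route that works: (3,2) → (2,2) → (2,1) → (1,1) → (1,2) → (1,3) → (2,3) → (3,3) → (3,4) → (2,4) → (1,4).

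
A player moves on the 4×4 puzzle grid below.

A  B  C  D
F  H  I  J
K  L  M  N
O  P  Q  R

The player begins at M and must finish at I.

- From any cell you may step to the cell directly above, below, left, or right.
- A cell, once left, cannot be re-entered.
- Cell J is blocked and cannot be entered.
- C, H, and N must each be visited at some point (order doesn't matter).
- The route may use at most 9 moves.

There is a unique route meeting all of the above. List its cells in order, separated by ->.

M -> N -> R -> Q -> P -> L -> H -> B -> C -> I

Any route must reach C, H, and N and still end at I within 9 moves, so the order of the required stops is forced.
Route from M: right 1 to N, down 1 to R, left 2 to P, up 3 to B, right 1 to C, down 1 to I — 9 moves in all.
Check: all required cells visited; 9 ≤ 9 moves.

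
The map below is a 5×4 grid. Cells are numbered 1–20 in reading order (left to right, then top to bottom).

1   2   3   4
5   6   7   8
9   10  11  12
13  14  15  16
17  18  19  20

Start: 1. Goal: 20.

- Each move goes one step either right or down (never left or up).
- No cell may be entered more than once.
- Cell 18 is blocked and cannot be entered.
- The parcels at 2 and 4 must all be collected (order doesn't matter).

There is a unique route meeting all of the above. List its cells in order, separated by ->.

1 -> 2 -> 3 -> 4 -> 8 -> 12 -> 16 -> 20

Moves only go right or down, so the column and row indices never decrease.
Route from 1: 3× right (reaching 4), 4× down (reaching 20) — 7 moves in all.
Check: all required cells visited.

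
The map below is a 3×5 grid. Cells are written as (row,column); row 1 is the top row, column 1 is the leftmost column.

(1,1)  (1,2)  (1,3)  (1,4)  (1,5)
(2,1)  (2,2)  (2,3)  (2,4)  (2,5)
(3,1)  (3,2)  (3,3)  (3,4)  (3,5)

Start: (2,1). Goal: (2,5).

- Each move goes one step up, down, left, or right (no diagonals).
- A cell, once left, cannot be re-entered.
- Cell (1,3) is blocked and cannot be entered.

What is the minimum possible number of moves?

4

The Manhattan distance from (2,1) to (2,5) is |2−2| + |1−5| = 4, so at least 4 moves are needed.
A route of 4 moves achieves this: (2,1) → (2,2) → (2,3) → (2,4) → (2,5).
Since 4 matches the lower bound, it is optimal.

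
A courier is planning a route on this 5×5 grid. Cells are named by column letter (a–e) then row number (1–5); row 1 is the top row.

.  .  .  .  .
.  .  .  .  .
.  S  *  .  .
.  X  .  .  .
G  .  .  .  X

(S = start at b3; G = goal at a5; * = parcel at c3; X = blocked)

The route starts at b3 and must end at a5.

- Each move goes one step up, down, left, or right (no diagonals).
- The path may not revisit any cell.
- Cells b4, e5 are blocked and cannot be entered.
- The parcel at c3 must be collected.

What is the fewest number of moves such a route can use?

Any route passes through c3 somewhere between b3 and a5. Summing Manhattan distances along the two legs (b3 → c3 → a5) gives a lower bound of 1 + 4 = 5 moves.
A route of 5 moves achieves this: b3 → c3 → c4 → c5 → b5 → a5.
Since 5 matches the lower bound, it is optimal.

5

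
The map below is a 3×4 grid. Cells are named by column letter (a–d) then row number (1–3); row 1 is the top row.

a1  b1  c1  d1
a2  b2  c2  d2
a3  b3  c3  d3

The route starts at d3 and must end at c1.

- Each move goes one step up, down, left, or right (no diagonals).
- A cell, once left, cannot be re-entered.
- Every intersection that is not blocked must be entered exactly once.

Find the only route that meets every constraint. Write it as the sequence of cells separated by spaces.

Need to visit all 12 open cells exactly once, starting at d3 and ending at c1.
Route from d3: left 3 to a3, up 2 to a1, right 1 to b1, down 1 to b2, right 2 to d2, up 1 to d1, left 1 to c1 — 11 moves in all.
Check: all 12 open cells covered.

d3 c3 b3 a3 a2 a1 b1 b2 c2 d2 d1 c1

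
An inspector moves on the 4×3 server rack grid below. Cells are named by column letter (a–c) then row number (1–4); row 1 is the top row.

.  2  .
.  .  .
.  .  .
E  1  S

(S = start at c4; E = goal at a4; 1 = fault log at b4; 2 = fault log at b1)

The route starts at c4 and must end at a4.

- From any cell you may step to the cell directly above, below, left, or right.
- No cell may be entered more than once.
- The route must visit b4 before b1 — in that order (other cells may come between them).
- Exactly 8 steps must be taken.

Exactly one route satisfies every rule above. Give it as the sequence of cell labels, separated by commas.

c4, b4, b3, b2, b1, a1, a2, a3, a4

The waypoints must appear in the order b4, b1, with no cell reused.
Route from c4: left to b4, 3× up (reaching b1), left to a1, 3× down (reaching a4) — 8 moves in all.
Check: order respected (1 at step 1, 2 at step 4); 8 moves as required.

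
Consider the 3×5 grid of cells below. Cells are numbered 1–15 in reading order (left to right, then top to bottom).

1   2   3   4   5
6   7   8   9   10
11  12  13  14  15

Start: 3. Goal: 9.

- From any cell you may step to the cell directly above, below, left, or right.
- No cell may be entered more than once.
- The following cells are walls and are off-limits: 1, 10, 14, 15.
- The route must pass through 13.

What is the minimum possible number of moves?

Any route passes through 13 somewhere between 3 and 9. Summing Manhattan distances along the two legs (3 → 13 → 9) gives a lower bound of 2 + 2 = 4 moves.
The shortest route satisfying every rule uses 6 moves: 3 → 2 → 7 → 12 → 13 → 8 → 9.
The no-revisit rule (legs can't share cells) pushes the minimum above the 4-move bound; an exhaustive check rules out every length from 4 to 5, leaving 6 as the minimum.

6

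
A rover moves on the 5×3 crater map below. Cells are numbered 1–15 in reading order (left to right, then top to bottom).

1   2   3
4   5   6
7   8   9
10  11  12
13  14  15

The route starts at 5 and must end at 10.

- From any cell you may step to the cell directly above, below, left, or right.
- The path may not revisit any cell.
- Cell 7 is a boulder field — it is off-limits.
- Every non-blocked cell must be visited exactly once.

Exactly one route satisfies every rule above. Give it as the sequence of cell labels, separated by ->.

5 -> 4 -> 1 -> 2 -> 3 -> 6 -> 9 -> 8 -> 11 -> 12 -> 15 -> 14 -> 13 -> 10

Need to visit all 14 open cells exactly once, starting at 5 and ending at 10.
Cell 4 has only two open neighbours (1 and 5), so the path must pass straight through it: one of those is the cell it's entered from and the other is where it exits.
Route from 5: left to 4, up to 1, 2× right (reaching 3), 2× down (reaching 9), left to 8, down to 11, right to 12, down to 15, 2× left (reaching 13), up to 10 — 13 moves in all.
Check: all 14 open cells covered.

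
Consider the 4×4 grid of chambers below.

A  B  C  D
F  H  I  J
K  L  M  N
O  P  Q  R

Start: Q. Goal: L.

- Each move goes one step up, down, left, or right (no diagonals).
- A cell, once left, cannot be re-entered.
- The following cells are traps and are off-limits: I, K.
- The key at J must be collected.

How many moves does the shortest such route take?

Any route passes through J somewhere between Q and L. Summing Manhattan distances along the two legs (Q → J → L) gives a lower bound of 3 + 3 = 6 moves.
The shortest route satisfying every rule uses 8 moves: Q → M → N → J → D → C → B → H → L.
The bound of 6 isn't tight here; checking systematically, no route of length 6 through 7 satisfies every constraint, so 8 is the minimum.

8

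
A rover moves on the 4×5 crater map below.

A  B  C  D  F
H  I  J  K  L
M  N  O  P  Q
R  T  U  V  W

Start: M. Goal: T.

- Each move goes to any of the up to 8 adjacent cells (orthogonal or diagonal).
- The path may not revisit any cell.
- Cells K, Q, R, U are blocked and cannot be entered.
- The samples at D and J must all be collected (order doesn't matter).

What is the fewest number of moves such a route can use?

6

Any route passes through D and J in some order between M and T. Summing Chebyshev distances along each leg and taking the cheapest ordering (M → D → J → T) gives a lower bound of 3 + 1 + 2 = 6 moves.
A route of 6 moves achieves this: M → I → C → D → J → N → T.
Since 6 matches the lower bound, it is optimal.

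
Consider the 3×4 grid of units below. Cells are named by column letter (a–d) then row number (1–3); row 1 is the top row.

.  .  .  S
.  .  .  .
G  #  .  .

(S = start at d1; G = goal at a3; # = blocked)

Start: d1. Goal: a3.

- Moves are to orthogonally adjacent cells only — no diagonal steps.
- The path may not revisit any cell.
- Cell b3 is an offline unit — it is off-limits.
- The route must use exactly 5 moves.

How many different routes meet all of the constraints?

4

Need simple routes of exactly 5 moves from d1 to a3 (Manhattan distance 5, so 0 moves are spent on a detour and 0 undoing it).
Enumerating: d1 d2 c2 b2 a2 a3 | d1 c1 c2 b2 a2 a3 | d1 c1 b1 b2 a2 a3 | d1 c1 b1 a1 a2 a3.
That gives 4 routes.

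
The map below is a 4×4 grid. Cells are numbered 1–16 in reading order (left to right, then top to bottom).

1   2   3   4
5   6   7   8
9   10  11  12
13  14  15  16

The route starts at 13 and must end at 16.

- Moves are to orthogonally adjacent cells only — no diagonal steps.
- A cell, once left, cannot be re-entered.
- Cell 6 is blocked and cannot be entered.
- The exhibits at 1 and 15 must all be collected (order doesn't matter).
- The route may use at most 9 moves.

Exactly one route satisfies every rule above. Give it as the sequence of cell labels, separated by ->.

13 -> 9 -> 5 -> 1 -> 2 -> 3 -> 7 -> 11 -> 15 -> 16

Any route must reach 1 and 15 and still end at 16 within 9 moves, so the order of the required stops is forced.
Route from 13: 3× up (reaching 1), 2× right (reaching 3), 3× down (reaching 15), right to 16 — 9 moves in all.
Check: all required cells visited; 9 ≤ 9 moves.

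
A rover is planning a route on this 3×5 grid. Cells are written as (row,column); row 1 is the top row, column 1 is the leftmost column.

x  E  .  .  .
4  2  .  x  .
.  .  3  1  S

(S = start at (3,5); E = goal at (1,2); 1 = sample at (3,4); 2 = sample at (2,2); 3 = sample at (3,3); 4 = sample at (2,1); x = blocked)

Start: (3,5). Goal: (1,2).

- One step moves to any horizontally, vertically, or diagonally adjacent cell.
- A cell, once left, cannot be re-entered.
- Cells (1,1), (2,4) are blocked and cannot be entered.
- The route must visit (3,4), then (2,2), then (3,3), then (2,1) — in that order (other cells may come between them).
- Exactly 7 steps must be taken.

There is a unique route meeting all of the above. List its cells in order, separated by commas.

The waypoints must appear in the order (3,4), (2,2), (3,3), (2,1), with no cell reused.
Route from (3,5): left to (3,4), up-left to (2,3), left to (2,2), down-right to (3,3), left to (3,2), up-left to (2,1), up-right to (1,2) — 7 moves in all.
Check: order respected (1 at step 1, 2 at step 3, 3 at step 4, 4 at step 6); 7 moves as required.

(3,5), (3,4), (2,3), (2,2), (3,3), (3,2), (2,1), (1,2)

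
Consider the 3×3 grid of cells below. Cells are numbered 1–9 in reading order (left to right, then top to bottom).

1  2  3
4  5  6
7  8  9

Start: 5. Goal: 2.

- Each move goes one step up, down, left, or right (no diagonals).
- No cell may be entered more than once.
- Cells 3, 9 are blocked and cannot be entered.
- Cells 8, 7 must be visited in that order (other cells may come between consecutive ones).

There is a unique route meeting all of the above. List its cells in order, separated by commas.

The waypoints must appear in the order 8, 7, with no cell reused.
Route from 5: down to 8, left to 7, 2× up (reaching 1), right to 2 — 5 moves in all.
Check: order respected (8 at step 1, 7 at step 2).

5, 8, 7, 4, 1, 2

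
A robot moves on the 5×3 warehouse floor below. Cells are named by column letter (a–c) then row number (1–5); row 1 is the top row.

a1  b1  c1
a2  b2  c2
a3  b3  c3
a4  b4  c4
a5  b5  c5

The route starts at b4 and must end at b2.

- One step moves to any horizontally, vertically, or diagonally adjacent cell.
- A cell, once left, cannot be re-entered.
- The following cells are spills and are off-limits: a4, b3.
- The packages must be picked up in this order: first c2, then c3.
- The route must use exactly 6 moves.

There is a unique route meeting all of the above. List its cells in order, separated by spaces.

b4 a3 a2 b1 c2 c3 b2

The waypoints must appear in the order c2, c3, with no cell reused.
Route from b4: up-left to a3, up to a2, up-right to b1, down-right to c2, down to c3, up-left to b2 — 6 moves in all.
Check: order respected (c2 at step 4, c3 at step 5); 6 moves as required.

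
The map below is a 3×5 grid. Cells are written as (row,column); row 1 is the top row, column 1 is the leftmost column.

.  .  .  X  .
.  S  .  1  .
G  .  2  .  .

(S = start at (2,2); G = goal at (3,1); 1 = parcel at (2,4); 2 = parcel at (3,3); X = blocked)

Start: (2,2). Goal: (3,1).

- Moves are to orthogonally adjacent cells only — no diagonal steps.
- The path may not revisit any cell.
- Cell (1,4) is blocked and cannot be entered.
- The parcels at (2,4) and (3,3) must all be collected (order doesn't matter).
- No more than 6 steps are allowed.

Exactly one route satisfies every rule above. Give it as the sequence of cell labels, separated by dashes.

(2,2) - (2,3) - (2,4) - (3,4) - (3,3) - (3,2) - (3,1)

The 6-move cap with required stops at (2,4), (3,3) leaves no slack for detours.
Route from (2,2): 2× right (reaching (2,4)), down to (3,4), 3× left (reaching (3,1)) — 6 moves in all.
Check: all required cells visited; 6 ≤ 6 moves.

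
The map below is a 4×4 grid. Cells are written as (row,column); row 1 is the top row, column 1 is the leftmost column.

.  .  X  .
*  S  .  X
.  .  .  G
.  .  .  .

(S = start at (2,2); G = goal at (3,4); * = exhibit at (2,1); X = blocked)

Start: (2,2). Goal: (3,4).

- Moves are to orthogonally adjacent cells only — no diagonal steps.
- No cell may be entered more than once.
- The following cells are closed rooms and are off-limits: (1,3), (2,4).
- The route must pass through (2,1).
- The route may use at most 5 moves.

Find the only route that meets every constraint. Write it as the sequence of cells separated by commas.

(2,2), (2,1), (3,1), (3,2), (3,3), (3,4)

The 5-move cap with required stops at (2,1) leaves no slack for detours.
Route from (2,2): left to (2,1), down to (3,1), 3× right (reaching (3,4)) — 5 moves in all.
Check: all required cells visited; 5 ≤ 5 moves.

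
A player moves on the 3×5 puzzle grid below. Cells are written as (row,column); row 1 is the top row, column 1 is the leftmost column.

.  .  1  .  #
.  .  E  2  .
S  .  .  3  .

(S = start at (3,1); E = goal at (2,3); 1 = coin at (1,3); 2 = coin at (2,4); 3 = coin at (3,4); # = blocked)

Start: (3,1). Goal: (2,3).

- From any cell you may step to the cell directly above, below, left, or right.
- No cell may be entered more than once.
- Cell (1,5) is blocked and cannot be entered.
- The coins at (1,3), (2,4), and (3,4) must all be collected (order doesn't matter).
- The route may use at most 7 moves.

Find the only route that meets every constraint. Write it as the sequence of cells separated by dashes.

Any route must reach (1,3), (2,4), and (3,4) and still end at (2,3) within 7 moves, so the order of the required stops is forced.
Route from (3,1): 3× right (reaching (3,4)), 2× up (reaching (1,4)), left to (1,3), down to (2,3) — 7 moves in all.
Check: all required cells visited; 7 ≤ 7 moves.

(3,1) - (3,2) - (3,3) - (3,4) - (2,4) - (1,4) - (1,3) - (2,3)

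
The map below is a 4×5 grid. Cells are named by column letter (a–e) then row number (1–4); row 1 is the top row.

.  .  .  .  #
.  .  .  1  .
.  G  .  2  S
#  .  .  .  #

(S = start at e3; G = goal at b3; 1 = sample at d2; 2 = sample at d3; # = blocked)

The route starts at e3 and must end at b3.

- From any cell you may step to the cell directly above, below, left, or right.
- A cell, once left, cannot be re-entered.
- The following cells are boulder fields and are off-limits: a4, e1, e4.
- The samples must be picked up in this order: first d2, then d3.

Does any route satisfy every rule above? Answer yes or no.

yes

One route that works: e3 → e2 → d2 → d3 → c3 → b3.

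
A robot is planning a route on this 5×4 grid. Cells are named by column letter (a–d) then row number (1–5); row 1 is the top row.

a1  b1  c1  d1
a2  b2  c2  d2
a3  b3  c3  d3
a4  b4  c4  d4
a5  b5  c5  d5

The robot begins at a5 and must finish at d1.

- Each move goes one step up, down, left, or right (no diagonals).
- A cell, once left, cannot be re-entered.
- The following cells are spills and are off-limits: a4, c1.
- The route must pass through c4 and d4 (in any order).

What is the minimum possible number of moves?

7

Any route passes through c4 and d4 in some order between a5 and d1. Summing Manhattan distances along each leg and taking the cheapest ordering (a5 → c4 → d4 → d1) gives a lower bound of 3 + 1 + 3 = 7 moves.
A route of 7 moves achieves this: a5 → b5 → b4 → c4 → d4 → d3 → d2 → d1.
Since 7 matches the lower bound, it is optimal.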